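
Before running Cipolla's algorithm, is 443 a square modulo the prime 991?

Both 443 ≡ 3 and 991 ≡ 3 (mod 4), so reciprocity gives (443|991) = -(991|443). Reduce: 991 ≡ 105 (mod 443). Now have -(105|443).
105 ≡ 1 (mod 4), so quadratic reciprocity gives (105|443) = (443|105). Reduce: 443 ≡ 23 (mod 105). Now have -(23|105).
105 ≡ 1 (mod 4), so quadratic reciprocity gives (23|105) = (105|23). Reduce: 105 ≡ 13 (mod 23). Now have -(13|23).
13 ≡ 1 (mod 4), so quadratic reciprocity gives (13|23) = (23|13). Reduce: 23 ≡ 10 (mod 13). Now have -(10|13).
Factor out 2: 10 = 2·5. Since 13 ≡ 5 (mod 8), (2|13) = -1. Now have (5|13).
5 ≡ 1 (mod 4), so quadratic reciprocity gives (5|13) = (13|5). Reduce: 13 ≡ 3 (mod 5). Now have (3|5).
5 ≡ 1 (mod 4), so quadratic reciprocity gives (3|5) = (5|3). Reduce: 5 ≡ 2 (mod 3). Now have (2|3).
Factor out 2: 2 = 2. Since 3 ≡ 3 (mod 8), (2|3) = -1. Now have -(1|3).
(1|3) = 1. Collecting the sign factors: -1.
(443|991) = -1, and 991 is prime, so 443 is not a quadratic residue mod 991.

no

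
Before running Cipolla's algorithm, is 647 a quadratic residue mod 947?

Both 647 ≡ 3 and 947 ≡ 3 (mod 4), so reciprocity gives (647/947) = -(947/647). Reduce: 947 ≡ 300 (mod 647). Now have -(300/647).
Factor out 2: 300 = 2^2·75. Since 647 ≡ 7 (mod 8), (2/647) = +1, and (2/647)^2 = +1. Now have -(75/647).
Both 75 ≡ 3 and 647 ≡ 3 (mod 4), so reciprocity gives (75/647) = -(647/75). Reduce: 647 ≡ 47 (mod 75). Now have (47/75).
Both 47 ≡ 3 and 75 ≡ 3 (mod 4), so reciprocity gives (47/75) = -(75/47). Reduce: 75 ≡ 28 (mod 47). Now have -(28/47).
Factor out 2: 28 = 2^2·7. Since 47 ≡ 7 (mod 8), (2/47) = +1, and (2/47)^2 = +1. Now have -(7/47).
Both 7 ≡ 3 and 47 ≡ 3 (mod 4), so reciprocity gives (7/47) = -(47/7). Reduce: 47 ≡ 5 (mod 7). Now have (5/7).
5 ≡ 1 (mod 4), so quadratic reciprocity gives (5/7) = (7/5). Reduce: 7 ≡ 2 (mod 5). Now have (2/5).
Factor out 2: 2 = 2. Since 5 ≡ 5 (mod 8), (2/5) = -1. Now have -(1/5).
(1/5) = 1. Collecting the sign factors: -1.
The Legendre symbol is -1, so x^2 ≡ 647 (mod 947) has no solution.

no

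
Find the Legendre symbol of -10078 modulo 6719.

(-10078/6719)
  = (3360/6719)    [-10078 ≡ 3360 mod 6719]
  = (105/6719)    [6719 ≡ 7 mod 8 ⇒ (2/6719)^5 = +1]
  = (6719/105)    [QR: 105 ≡ 1 mod 4, sign kept]
  = (104/105)    [6719 ≡ 104 mod 105]
  = (13/105)    [105 ≡ 1 mod 8 ⇒ (2/105)^3 = +1]
  = (105/13)    [QR: 13 ≡ 1 mod 4, sign kept]
  = (1/13)    [105 ≡ 1 mod 13]
  = 1    [(1/13) = 1]

1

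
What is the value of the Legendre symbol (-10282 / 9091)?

Reduce the numerator: -10282 ≡ 7900 (mod 9091), so (-10282 / 9091) = (7900 / 9091).
Factor out 2: 7900 = 2^2·1975. Since 9091 ≡ 3 (mod 8), (2 / 9091) = -1, and (2 / 9091)^2 = +1. Now have (1975 / 9091).
Both 1975 ≡ 3 and 9091 ≡ 3 (mod 4), so reciprocity gives (1975 / 9091) = -(9091 / 1975). Reduce: 9091 ≡ 1191 (mod 1975). Now have -(1191 / 1975).
Both 1191 ≡ 3 and 1975 ≡ 3 (mod 4), so reciprocity gives (1191 / 1975) = -(1975 / 1191). Reduce: 1975 ≡ 784 (mod 1191). Now have (784 / 1191).
Factor out 2: 784 = 2^4·49. Since 1191 ≡ 7 (mod 8), (2 / 1191) = +1, and (2 / 1191)^4 = +1. Now have (49 / 1191).
49 ≡ 1 (mod 4), so quadratic reciprocity gives (49 / 1191) = (1191 / 49). Reduce: 1191 ≡ 15 (mod 49). Now have (15 / 49).
49 ≡ 1 (mod 4), so quadratic reciprocity gives (15 / 49) = (49 / 15). Reduce: 49 ≡ 4 (mod 15). Now have (4 / 15).
Factor out 2: 4 = 2^2. Since 15 ≡ 7 (mod 8), (2 / 15) = +1, and (2 / 15)^2 = +1. Now have (1 / 15).
(1 / 15) = 1. Collecting the sign factors: 1.

1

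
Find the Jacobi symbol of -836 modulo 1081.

(-836|1081)
  = (836|1081)    [1081 ≡ 1 mod 4 ⇒ (-1|1081) = +1]
  = (209|1081)    [1081 ≡ 1 mod 8 ⇒ (2|1081)^2 = +1]
  = (1081|209)    [QR: 209 ≡ 1 mod 4, sign kept]
  = (36|209)    [1081 ≡ 36 mod 209]
  = (9|209)    [209 ≡ 1 mod 8 ⇒ (2|209)^2 = +1]
  = (209|9)    [QR: 9 ≡ 1 mod 4, sign kept]
  = (2|9)    [209 ≡ 2 mod 9]
  = (1|9)    [9 ≡ 1 mod 8 ⇒ (2|9) = +1]
  = 1    [(1|9) = 1]

1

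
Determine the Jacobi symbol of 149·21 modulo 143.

By multiplicativity, (149·21/143) = (149/143)·(21/143).
First factor (149/143):
Reduce the numerator: 149 ≡ 6 (mod 143), so (149/143) = (6/143).
Factor out 2: 6 = 2·3. Since 143 ≡ 7 (mod 8), (2/143) = +1. Now have (3/143).
Both 3 ≡ 3 and 143 ≡ 3 (mod 4), so reciprocity gives (3/143) = -(143/3). Reduce: 143 ≡ 2 (mod 3). Now have -(2/3).
Factor out 2: 2 = 2. Since 3 ≡ 3 (mod 8), (2/3) = -1. Now have (1/3).
(1/3) = 1. Collecting the sign factors: 1.
Second factor (21/143):
21 ≡ 1 (mod 4), so quadratic reciprocity gives (21/143) = (143/21). Reduce: 143 ≡ 17 (mod 21). Now have (17/21).
17 ≡ 1 (mod 4), so quadratic reciprocity gives (17/21) = (21/17). Reduce: 21 ≡ 4 (mod 17). Now have (4/17).
Factor out 2: 4 = 2^2. Since 17 ≡ 1 (mod 8), (2/17) = +1, and (2/17)^2 = +1. Now have (1/17).
(1/17) = 1. Collecting the sign factors: 1.
Product: (1)·(1) = 1.

1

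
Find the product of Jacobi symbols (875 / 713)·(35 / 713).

1

By multiplicativity, (875·35 / 713) = (875 / 713)·(35 / 713).
First factor (875 / 713):
Reduce the numerator: 875 ≡ 162 (mod 713), so (875 / 713) = (162 / 713).
Factor out 2: 162 = 2·81. Since 713 ≡ 1 (mod 8), (2 / 713) = +1. Now have (81 / 713).
81 ≡ 1 (mod 4), so quadratic reciprocity gives (81 / 713) = (713 / 81). Reduce: 713 ≡ 65 (mod 81). Now have (65 / 81).
65 ≡ 1 (mod 4), so quadratic reciprocity gives (65 / 81) = (81 / 65). Reduce: 81 ≡ 16 (mod 65). Now have (16 / 65).
Factor out 2: 16 = 2^4. Since 65 ≡ 1 (mod 8), (2 / 65) = +1, and (2 / 65)^4 = +1. Now have (1 / 65).
(1 / 65) = 1. Collecting the sign factors: 1.
Second factor (35 / 713):
713 ≡ 1 (mod 4), so quadratic reciprocity gives (35 / 713) = (713 / 35). Reduce: 713 ≡ 13 (mod 35). Now have (13 / 35).
13 ≡ 1 (mod 4), so quadratic reciprocity gives (13 / 35) = (35 / 13). Reduce: 35 ≡ 9 (mod 13). Now have (9 / 13).
9 ≡ 1 (mod 4), so quadratic reciprocity gives (9 / 13) = (13 / 9). Reduce: 13 ≡ 4 (mod 9). Now have (4 / 9).
Factor out 2: 4 = 2^2. Since 9 ≡ 1 (mod 8), (2 / 9) = +1, and (2 / 9)^2 = +1. Now have (1 / 9).
(1 / 9) = 1. Collecting the sign factors: 1.
Product: (1)·(1) = 1.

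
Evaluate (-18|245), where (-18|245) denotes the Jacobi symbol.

-1

(-18|245)
  = (18|245)    [245 ≡ 1 mod 4 ⇒ (-1|245) = +1]
  = -(9|245)    [245 ≡ 5 mod 8 ⇒ (2|245) = -1]
  = -(245|9)    [QR: 9 ≡ 1 mod 4, sign kept]
  = -(2|9)    [245 ≡ 2 mod 9]
  = -(1|9)    [9 ≡ 1 mod 8 ⇒ (2|9) = +1]
  = -1    [(1|9) = 1]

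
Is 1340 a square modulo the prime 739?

yes

Reduce the numerator: 1340 ≡ 601 (mod 739), so (1340/739) = (601/739).
601 ≡ 1 (mod 4), so quadratic reciprocity gives (601/739) = (739/601). Reduce: 739 ≡ 138 (mod 601). Now have (138/601).
Factor out 2: 138 = 2·69. Since 601 ≡ 1 (mod 8), (2/601) = +1. Now have (69/601).
69 ≡ 1 (mod 4), so quadratic reciprocity gives (69/601) = (601/69). Reduce: 601 ≡ 49 (mod 69). Now have (49/69).
49 ≡ 1 (mod 4), so quadratic reciprocity gives (49/69) = (69/49). Reduce: 69 ≡ 20 (mod 49). Now have (20/49).
Factor out 2: 20 = 2^2·5. Since 49 ≡ 1 (mod 8), (2/49) = +1, and (2/49)^2 = +1. Now have (5/49).
5 ≡ 1 (mod 4), so quadratic reciprocity gives (5/49) = (49/5). Reduce: 49 ≡ 4 (mod 5). Now have (4/5).
Factor out 2: 4 = 2^2. Since 5 ≡ 5 (mod 8), (2/5) = -1, and (2/5)^2 = +1. Now have (1/5).
(1/5) = 1. Collecting the sign factors: 1.
(1340/739) = 1, and 739 is prime, so 1340 is a quadratic residue mod 739.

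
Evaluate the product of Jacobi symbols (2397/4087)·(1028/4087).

By multiplicativity, (2397·1028/4087) = (2397/4087)·(1028/4087).
First factor (2397/4087):
2397 ≡ 1 (mod 4), so quadratic reciprocity gives (2397/4087) = (4087/2397). Reduce: 4087 ≡ 1690 (mod 2397). Now have (1690/2397).
Factor out 2: 1690 = 2·845. Since 2397 ≡ 5 (mod 8), (2/2397) = -1. Now have -(845/2397).
845 ≡ 1 (mod 4), so quadratic reciprocity gives (845/2397) = (2397/845). Reduce: 2397 ≡ 707 (mod 845). Now have -(707/845).
845 ≡ 1 (mod 4), so quadratic reciprocity gives (707/845) = (845/707). Reduce: 845 ≡ 138 (mod 707). Now have -(138/707).
Factor out 2: 138 = 2·69. Since 707 ≡ 3 (mod 8), (2/707) = -1. Now have (69/707).
69 ≡ 1 (mod 4), so quadratic reciprocity gives (69/707) = (707/69). Reduce: 707 ≡ 17 (mod 69). Now have (17/69).
17 ≡ 1 (mod 4), so quadratic reciprocity gives (17/69) = (69/17). Reduce: 69 ≡ 1 (mod 17). Now have (1/17).
(1/17) = 1. Collecting the sign factors: 1.
Second factor (1028/4087):
Factor out 2: 1028 = 2^2·257. Since 4087 ≡ 7 (mod 8), (2/4087) = +1, and (2/4087)^2 = +1. Now have (257/4087).
257 ≡ 1 (mod 4), so quadratic reciprocity gives (257/4087) = (4087/257). Reduce: 4087 ≡ 232 (mod 257). Now have (232/257).
Factor out 2: 232 = 2^3·29. Since 257 ≡ 1 (mod 8), (2/257) = +1, and (2/257)^3 = +1. Now have (29/257).
29 ≡ 1 (mod 4), so quadratic reciprocity gives (29/257) = (257/29). Reduce: 257 ≡ 25 (mod 29). Now have (25/29).
25 ≡ 1 (mod 4), so quadratic reciprocity gives (25/29) = (29/25). Reduce: 29 ≡ 4 (mod 25). Now have (4/25).
Factor out 2: 4 = 2^2. Since 25 ≡ 1 (mod 8), (2/25) = +1, and (2/25)^2 = +1. Now have (1/25).
(1/25) = 1. Collecting the sign factors: 1.
Product: (1)·(1) = 1.

1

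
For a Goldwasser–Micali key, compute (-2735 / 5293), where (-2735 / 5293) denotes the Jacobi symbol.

Reduce the numerator: -2735 ≡ 2558 (mod 5293), so (-2735 / 5293) = (2558 / 5293).
Factor out 2: 2558 = 2·1279. Since 5293 ≡ 5 (mod 8), (2 / 5293) = -1. Now have -(1279 / 5293).
5293 ≡ 1 (mod 4), so quadratic reciprocity gives (1279 / 5293) = (5293 / 1279). Reduce: 5293 ≡ 177 (mod 1279). Now have -(177 / 1279).
177 ≡ 1 (mod 4), so quadratic reciprocity gives (177 / 1279) = (1279 / 177). Reduce: 1279 ≡ 40 (mod 177). Now have -(40 / 177).
Factor out 2: 40 = 2^3·5. Since 177 ≡ 1 (mod 8), (2 / 177) = +1, and (2 / 177)^3 = +1. Now have -(5 / 177).
5 ≡ 1 (mod 4), so quadratic reciprocity gives (5 / 177) = (177 / 5). Reduce: 177 ≡ 2 (mod 5). Now have -(2 / 5).
Factor out 2: 2 = 2. Since 5 ≡ 5 (mod 8), (2 / 5) = -1. Now have (1 / 5).
(1 / 5) = 1. Collecting the sign factors: 1.

1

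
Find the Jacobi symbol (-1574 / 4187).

-1

Reduce the numerator: -1574 ≡ 2613 (mod 4187), so (-1574 / 4187) = (2613 / 4187).
2613 ≡ 1 (mod 4), so quadratic reciprocity gives (2613 / 4187) = (4187 / 2613). Reduce: 4187 ≡ 1574 (mod 2613). Now have (1574 / 2613).
Factor out 2: 1574 = 2·787. Since 2613 ≡ 5 (mod 8), (2 / 2613) = -1. Now have -(787 / 2613).
2613 ≡ 1 (mod 4), so quadratic reciprocity gives (787 / 2613) = (2613 / 787). Reduce: 2613 ≡ 252 (mod 787). Now have -(252 / 787).
Factor out 2: 252 = 2^2·63. Since 787 ≡ 3 (mod 8), (2 / 787) = -1, and (2 / 787)^2 = +1. Now have -(63 / 787).
Both 63 ≡ 3 and 787 ≡ 3 (mod 4), so reciprocity gives (63 / 787) = -(787 / 63). Reduce: 787 ≡ 31 (mod 63). Now have (31 / 63).
Both 31 ≡ 3 and 63 ≡ 3 (mod 4), so reciprocity gives (31 / 63) = -(63 / 31). Reduce: 63 ≡ 1 (mod 31). Now have -(1 / 31).
(1 / 31) = 1. Collecting the sign factors: -1.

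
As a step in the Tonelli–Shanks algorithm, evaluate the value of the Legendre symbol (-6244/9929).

1

Pull out -1: (-6244/9929) = (-1/9929)·(6244/9929). Since 9929 ≡ 1 (mod 4), (-1/9929) = +1. Now have (6244/9929).
Factor out 2: 6244 = 2^2·1561. Since 9929 ≡ 1 (mod 8), (2/9929) = +1, and (2/9929)^2 = +1. Now have (1561/9929).
1561 ≡ 1 (mod 4), so quadratic reciprocity gives (1561/9929) = (9929/1561). Reduce: 9929 ≡ 563 (mod 1561). Now have (563/1561).
1561 ≡ 1 (mod 4), so quadratic reciprocity gives (563/1561) = (1561/563). Reduce: 1561 ≡ 435 (mod 563). Now have (435/563).
Both 435 ≡ 3 and 563 ≡ 3 (mod 4), so reciprocity gives (435/563) = -(563/435). Reduce: 563 ≡ 128 (mod 435). Now have -(128/435).
Factor out 2: 128 = 2^7. Since 435 ≡ 3 (mod 8), (2/435) = -1, and (2/435)^7 = -1. Now have (1/435).
(1/435) = 1. Collecting the sign factors: 1.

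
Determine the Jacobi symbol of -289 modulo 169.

1

(-289|169)
  = (49|169)    [-289 ≡ 49 mod 169]
  = (169|49)    [QR: 49 ≡ 1 mod 4, sign kept]
  = (22|49)    [169 ≡ 22 mod 49]
  = (11|49)    [49 ≡ 1 mod 8 ⇒ (2|49) = +1]
  = (49|11)    [QR: 49 ≡ 1 mod 4, sign kept]
  = (5|11)    [49 ≡ 5 mod 11]
  = (11|5)    [QR: 5 ≡ 1 mod 4, sign kept]
  = (1|5)    [11 ≡ 1 mod 5]
  = 1    [(1|5) = 1]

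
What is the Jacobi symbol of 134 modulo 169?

1

Factor out 2: 134 = 2·67. Since 169 ≡ 1 (mod 8), (2/169) = +1. Now have (67/169).
169 ≡ 1 (mod 4), so quadratic reciprocity gives (67/169) = (169/67). Reduce: 169 ≡ 35 (mod 67). Now have (35/67).
Both 35 ≡ 3 and 67 ≡ 3 (mod 4), so reciprocity gives (35/67) = -(67/35). Reduce: 67 ≡ 32 (mod 35). Now have -(32/35).
Factor out 2: 32 = 2^5. Since 35 ≡ 3 (mod 8), (2/35) = -1, and (2/35)^5 = -1. Now have (1/35).
(1/35) = 1. Collecting the sign factors: 1.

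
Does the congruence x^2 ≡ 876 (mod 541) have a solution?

(876|541)
  = (335|541)    [876 ≡ 335 mod 541]
  = (541|335)    [QR: 541 ≡ 1 mod 4, sign kept]
  = (206|335)    [541 ≡ 206 mod 335]
  = (103|335)    [335 ≡ 7 mod 8 ⇒ (2|335) = +1]
  = -(335|103)    [QR: both ≡ 3 mod 4, sign flips]
  = -(26|103)    [335 ≡ 26 mod 103]
  = -(13|103)    [103 ≡ 7 mod 8 ⇒ (2|103) = +1]
  = -(103|13)    [QR: 13 ≡ 1 mod 4, sign kept]
  = -(12|13)    [103 ≡ 12 mod 13]
  = -(3|13)    [13 ≡ 5 mod 8 ⇒ (2|13)^2 = +1]
  = -(13|3)    [QR: 13 ≡ 1 mod 4, sign kept]
  = -(1|3)    [13 ≡ 1 mod 3]
  = -1    [(1|3) = 1]
The Legendre symbol is -1, so x^2 ≡ 876 (mod 541) has no solution.

no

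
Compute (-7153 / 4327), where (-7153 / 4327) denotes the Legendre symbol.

1

Reduce the numerator: -7153 ≡ 1501 (mod 4327), so (-7153 / 4327) = (1501 / 4327).
1501 ≡ 1 (mod 4), so quadratic reciprocity gives (1501 / 4327) = (4327 / 1501). Reduce: 4327 ≡ 1325 (mod 1501). Now have (1325 / 1501).
1325 ≡ 1 (mod 4), so quadratic reciprocity gives (1325 / 1501) = (1501 / 1325). Reduce: 1501 ≡ 176 (mod 1325). Now have (176 / 1325).
Factor out 2: 176 = 2^4·11. Since 1325 ≡ 5 (mod 8), (2 / 1325) = -1, and (2 / 1325)^4 = +1. Now have (11 / 1325).
1325 ≡ 1 (mod 4), so quadratic reciprocity gives (11 / 1325) = (1325 / 11). Reduce: 1325 ≡ 5 (mod 11). Now have (5 / 11).
5 ≡ 1 (mod 4), so quadratic reciprocity gives (5 / 11) = (11 / 5). Reduce: 11 ≡ 1 (mod 5). Now have (1 / 5).
(1 / 5) = 1. Collecting the sign factors: 1.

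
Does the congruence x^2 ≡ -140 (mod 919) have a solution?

(-140|919)
  = -(140|919)    [919 ≡ 3 mod 4 ⇒ (-1|919) = -1]
  = -(35|919)    [919 ≡ 7 mod 8 ⇒ (2|919)^2 = +1]
  = (919|35)    [QR: both ≡ 3 mod 4, sign flips]
  = (9|35)    [919 ≡ 9 mod 35]
  = (35|9)    [QR: 9 ≡ 1 mod 4, sign kept]
  = (8|9)    [35 ≡ 8 mod 9]
  = (1|9)    [9 ≡ 1 mod 8 ⇒ (2|9)^3 = +1]
  = 1    [(1|9) = 1]
(-140|919) = 1, and 919 is prime, so -140 is a quadratic residue mod 919.

yes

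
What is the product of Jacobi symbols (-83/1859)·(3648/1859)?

By multiplicativity, (-83·3648/1859) = (-83/1859)·(3648/1859).
First factor (-83/1859):
(-83/1859)
  = (1776/1859)    [-83 ≡ 1776 mod 1859]
  = (111/1859)    [1859 ≡ 3 mod 8 ⇒ (2/1859)^4 = +1]
  = -(1859/111)    [QR: both ≡ 3 mod 4, sign flips]
  = -(83/111)    [1859 ≡ 83 mod 111]
  = (111/83)    [QR: both ≡ 3 mod 4, sign flips]
  = (28/83)    [111 ≡ 28 mod 83]
  = (7/83)    [83 ≡ 3 mod 8 ⇒ (2/83)^2 = +1]
  = -(83/7)    [QR: both ≡ 3 mod 4, sign flips]
  = -(6/7)    [83 ≡ 6 mod 7]
  = -(3/7)    [7 ≡ 7 mod 8 ⇒ (2/7) = +1]
  = (7/3)    [QR: both ≡ 3 mod 4, sign flips]
  = (1/3)    [7 ≡ 1 mod 3]
  = 1    [(1/3) = 1]
Second factor (3648/1859):
(3648/1859)
  = (1789/1859)    [3648 ≡ 1789 mod 1859]
  = (1859/1789)    [QR: 1789 ≡ 1 mod 4, sign kept]
  = (70/1789)    [1859 ≡ 70 mod 1789]
  = -(35/1789)    [1789 ≡ 5 mod 8 ⇒ (2/1789) = -1]
  = -(1789/35)    [QR: 1789 ≡ 1 mod 4, sign kept]
  = -(4/35)    [1789 ≡ 4 mod 35]
  = -(1/35)    [35 ≡ 3 mod 8 ⇒ (2/35)^2 = +1]
  = -1    [(1/35) = 1]
Product: (1)·(-1) = -1.

-1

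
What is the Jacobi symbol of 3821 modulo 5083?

1

(3821/5083)
  = (5083/3821)    [QR: 3821 ≡ 1 mod 4, sign kept]
  = (1262/3821)    [5083 ≡ 1262 mod 3821]
  = -(631/3821)    [3821 ≡ 5 mod 8 ⇒ (2/3821) = -1]
  = -(3821/631)    [QR: 3821 ≡ 1 mod 4, sign kept]
  = -(35/631)    [3821 ≡ 35 mod 631]
  = (631/35)    [QR: both ≡ 3 mod 4, sign flips]
  = (1/35)    [631 ≡ 1 mod 35]
  = 1    [(1/35) = 1]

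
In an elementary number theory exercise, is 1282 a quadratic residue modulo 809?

(1282/809)
  = (473/809)    [1282 ≡ 473 mod 809]
  = (809/473)    [QR: 473 ≡ 1 mod 4, sign kept]
  = (336/473)    [809 ≡ 336 mod 473]
  = (21/473)    [473 ≡ 1 mod 8 ⇒ (2/473)^4 = +1]
  = (473/21)    [QR: 21 ≡ 1 mod 4, sign kept]
  = (11/21)    [473 ≡ 11 mod 21]
  = (21/11)    [QR: 21 ≡ 1 mod 4, sign kept]
  = (10/11)    [21 ≡ 10 mod 11]
  = -(5/11)    [11 ≡ 3 mod 8 ⇒ (2/11) = -1]
  = -(11/5)    [QR: 5 ≡ 1 mod 4, sign kept]
  = -(1/5)    [11 ≡ 1 mod 5]
  = -1    [(1/5) = 1]
The Legendre symbol is -1, so x^2 ≡ 1282 (mod 809) has no solution.

no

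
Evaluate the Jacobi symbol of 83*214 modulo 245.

By multiplicativity, (83·214/245) = (83/245)·(214/245).
First factor (83/245):
(83/245)
  = (245/83)    [QR: 245 ≡ 1 mod 4, sign kept]
  = (79/83)    [245 ≡ 79 mod 83]
  = -(83/79)    [QR: both ≡ 3 mod 4, sign flips]
  = -(4/79)    [83 ≡ 4 mod 79]
  = -(1/79)    [79 ≡ 7 mod 8 ⇒ (2/79)^2 = +1]
  = -1    [(1/79) = 1]
Second factor (214/245):
(214/245)
  = -(107/245)    [245 ≡ 5 mod 8 ⇒ (2/245) = -1]
  = -(245/107)    [QR: 245 ≡ 1 mod 4, sign kept]
  = -(31/107)    [245 ≡ 31 mod 107]
  = (107/31)    [QR: both ≡ 3 mod 4, sign flips]
  = (14/31)    [107 ≡ 14 mod 31]
  = (7/31)    [31 ≡ 7 mod 8 ⇒ (2/31) = +1]
  = -(31/7)    [QR: both ≡ 3 mod 4, sign flips]
  = -(3/7)    [31 ≡ 3 mod 7]
  = (7/3)    [QR: both ≡ 3 mod 4, sign flips]
  = (1/3)    [7 ≡ 1 mod 3]
  = 1    [(1/3) = 1]
Product: (-1)·(1) = -1.

-1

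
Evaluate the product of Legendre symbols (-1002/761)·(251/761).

1

By multiplicativity, (-1002·251/761) = (-1002/761)·(251/761).
First factor (-1002/761):
(-1002/761)
  = (1002/761)    [761 ≡ 1 mod 4 ⇒ (-1/761) = +1]
  = (241/761)    [1002 ≡ 241 mod 761]
  = (761/241)    [QR: 241 ≡ 1 mod 4, sign kept]
  = (38/241)    [761 ≡ 38 mod 241]
  = (19/241)    [241 ≡ 1 mod 8 ⇒ (2/241) = +1]
  = (241/19)    [QR: 241 ≡ 1 mod 4, sign kept]
  = (13/19)    [241 ≡ 13 mod 19]
  = (19/13)    [QR: 13 ≡ 1 mod 4, sign kept]
  = (6/13)    [19 ≡ 6 mod 13]
  = -(3/13)    [13 ≡ 5 mod 8 ⇒ (2/13) = -1]
  = -(13/3)    [QR: 13 ≡ 1 mod 4, sign kept]
  = -(1/3)    [13 ≡ 1 mod 3]
  = -1    [(1/3) = 1]
Second factor (251/761):
(251/761)
  = (761/251)    [QR: 761 ≡ 1 mod 4, sign kept]
  = (8/251)    [761 ≡ 8 mod 251]
  = -(1/251)    [251 ≡ 3 mod 8 ⇒ (2/251)^3 = -1]
  = -1    [(1/251) = 1]
Product: (-1)·(-1) = 1.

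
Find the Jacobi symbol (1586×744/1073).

By multiplicativity, (1586·744/1073) = (1586/1073)·(744/1073).
First factor (1586/1073):
(1586/1073)
  = (513/1073)    [1586 ≡ 513 mod 1073]
  = (1073/513)    [QR: 513 ≡ 1 mod 4, sign kept]
  = (47/513)    [1073 ≡ 47 mod 513]
  = (513/47)    [QR: 513 ≡ 1 mod 4, sign kept]
  = (43/47)    [513 ≡ 43 mod 47]
  = -(47/43)    [QR: both ≡ 3 mod 4, sign flips]
  = -(4/43)    [47 ≡ 4 mod 43]
  = -(1/43)    [43 ≡ 3 mod 8 ⇒ (2/43)^2 = +1]
  = -1    [(1/43) = 1]
Second factor (744/1073):
(744/1073)
  = (93/1073)    [1073 ≡ 1 mod 8 ⇒ (2/1073)^3 = +1]
  = (1073/93)    [QR: 93 ≡ 1 mod 4, sign kept]
  = (50/93)    [1073 ≡ 50 mod 93]
  = -(25/93)    [93 ≡ 5 mod 8 ⇒ (2/93) = -1]
  = -(93/25)    [QR: 25 ≡ 1 mod 4, sign kept]
  = -(18/25)    [93 ≡ 18 mod 25]
  = -(9/25)    [25 ≡ 1 mod 8 ⇒ (2/25) = +1]
  = -(25/9)    [QR: 9 ≡ 1 mod 4, sign kept]
  = -(7/9)    [25 ≡ 7 mod 9]
  = -(9/7)    [QR: 9 ≡ 1 mod 4, sign kept]
  = -(2/7)    [9 ≡ 2 mod 7]
  = -(1/7)    [7 ≡ 7 mod 8 ⇒ (2/7) = +1]
  = -1    [(1/7) = 1]
Product: (-1)·(-1) = 1.

1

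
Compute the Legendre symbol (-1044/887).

1

Reduce the numerator: -1044 ≡ 730 (mod 887), so (-1044/887) = (730/887).
Factor out 2: 730 = 2·365. Since 887 ≡ 7 (mod 8), (2/887) = +1. Now have (365/887).
365 ≡ 1 (mod 4), so quadratic reciprocity gives (365/887) = (887/365). Reduce: 887 ≡ 157 (mod 365). Now have (157/365).
157 ≡ 1 (mod 4), so quadratic reciprocity gives (157/365) = (365/157). Reduce: 365 ≡ 51 (mod 157). Now have (51/157).
157 ≡ 1 (mod 4), so quadratic reciprocity gives (51/157) = (157/51). Reduce: 157 ≡ 4 (mod 51). Now have (4/51).
Factor out 2: 4 = 2^2. Since 51 ≡ 3 (mod 8), (2/51) = -1, and (2/51)^2 = +1. Now have (1/51).
(1/51) = 1. Collecting the sign factors: 1.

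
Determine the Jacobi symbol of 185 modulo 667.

(185|667)
  = (667|185)    [QR: 185 ≡ 1 mod 4, sign kept]
  = (112|185)    [667 ≡ 112 mod 185]
  = (7|185)    [185 ≡ 1 mod 8 ⇒ (2|185)^4 = +1]
  = (185|7)    [QR: 185 ≡ 1 mod 4, sign kept]
  = (3|7)    [185 ≡ 3 mod 7]
  = -(7|3)    [QR: both ≡ 3 mod 4, sign flips]
  = -(1|3)    [7 ≡ 1 mod 3]
  = -1    [(1|3) = 1]

-1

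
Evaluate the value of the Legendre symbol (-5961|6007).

Pull out -1: (-5961|6007) = (-1|6007)·(5961|6007). Since 6007 ≡ 3 (mod 4), (-1|6007) = -1. Now have -(5961|6007).
5961 ≡ 1 (mod 4), so quadratic reciprocity gives (5961|6007) = (6007|5961). Reduce: 6007 ≡ 46 (mod 5961). Now have -(46|5961).
Factor out 2: 46 = 2·23. Since 5961 ≡ 1 (mod 8), (2|5961) = +1. Now have -(23|5961).
5961 ≡ 1 (mod 4), so quadratic reciprocity gives (23|5961) = (5961|23). Reduce: 5961 ≡ 4 (mod 23). Now have -(4|23).
Factor out 2: 4 = 2^2. Since 23 ≡ 7 (mod 8), (2|23) = +1, and (2|23)^2 = +1. Now have -(1|23).
(1|23) = 1. Collecting the sign factors: -1.

-1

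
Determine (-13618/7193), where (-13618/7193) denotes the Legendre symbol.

(-13618/7193)
  = (13618/7193)    [7193 ≡ 1 mod 4 ⇒ (-1/7193) = +1]
  = (6425/7193)    [13618 ≡ 6425 mod 7193]
  = (7193/6425)    [QR: 6425 ≡ 1 mod 4, sign kept]
  = (768/6425)    [7193 ≡ 768 mod 6425]
  = (3/6425)    [6425 ≡ 1 mod 8 ⇒ (2/6425)^8 = +1]
  = (6425/3)    [QR: 6425 ≡ 1 mod 4, sign kept]
  = (2/3)    [6425 ≡ 2 mod 3]
  = -(1/3)    [3 ≡ 3 mod 8 ⇒ (2/3) = -1]
  = -1    [(1/3) = 1]

-1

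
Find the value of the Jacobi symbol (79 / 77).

(79 / 77)
  = (2 / 77)    [79 ≡ 2 mod 77]
  = -(1 / 77)    [77 ≡ 5 mod 8 ⇒ (2 / 77) = -1]
  = -1    [(1 / 77) = 1]

-1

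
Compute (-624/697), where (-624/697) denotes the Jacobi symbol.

Reduce the numerator: -624 ≡ 73 (mod 697), so (-624/697) = (73/697).
73 ≡ 1 (mod 4), so quadratic reciprocity gives (73/697) = (697/73). Reduce: 697 ≡ 40 (mod 73). Now have (40/73).
Factor out 2: 40 = 2^3·5. Since 73 ≡ 1 (mod 8), (2/73) = +1, and (2/73)^3 = +1. Now have (5/73).
5 ≡ 1 (mod 4), so quadratic reciprocity gives (5/73) = (73/5). Reduce: 73 ≡ 3 (mod 5). Now have (3/5).
5 ≡ 1 (mod 4), so quadratic reciprocity gives (3/5) = (5/3). Reduce: 5 ≡ 2 (mod 3). Now have (2/3).
Factor out 2: 2 = 2. Since 3 ≡ 3 (mod 8), (2/3) = -1. Now have -(1/3).
(1/3) = 1. Collecting the sign factors: -1.

-1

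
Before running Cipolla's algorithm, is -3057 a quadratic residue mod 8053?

Pull out -1: (-3057|8053) = (-1|8053)·(3057|8053). Since 8053 ≡ 1 (mod 4), (-1|8053) = +1. Now have (3057|8053).
3057 ≡ 1 (mod 4), so quadratic reciprocity gives (3057|8053) = (8053|3057). Reduce: 8053 ≡ 1939 (mod 3057). Now have (1939|3057).
3057 ≡ 1 (mod 4), so quadratic reciprocity gives (1939|3057) = (3057|1939). Reduce: 3057 ≡ 1118 (mod 1939). Now have (1118|1939).
Factor out 2: 1118 = 2·559. Since 1939 ≡ 3 (mod 8), (2|1939) = -1. Now have -(559|1939).
Both 559 ≡ 3 and 1939 ≡ 3 (mod 4), so reciprocity gives (559|1939) = -(1939|559). Reduce: 1939 ≡ 262 (mod 559). Now have (262|559).
Factor out 2: 262 = 2·131. Since 559 ≡ 7 (mod 8), (2|559) = +1. Now have (131|559).
Both 131 ≡ 3 and 559 ≡ 3 (mod 4), so reciprocity gives (131|559) = -(559|131). Reduce: 559 ≡ 35 (mod 131). Now have -(35|131).
Both 35 ≡ 3 and 131 ≡ 3 (mod 4), so reciprocity gives (35|131) = -(131|35). Reduce: 131 ≡ 26 (mod 35). Now have (26|35).
Factor out 2: 26 = 2·13. Since 35 ≡ 3 (mod 8), (2|35) = -1. Now have -(13|35).
13 ≡ 1 (mod 4), so quadratic reciprocity gives (13|35) = (35|13). Reduce: 35 ≡ 9 (mod 13). Now have -(9|13).
9 ≡ 1 (mod 4), so quadratic reciprocity gives (9|13) = (13|9). Reduce: 13 ≡ 4 (mod 9). Now have -(4|9).
Factor out 2: 4 = 2^2. Since 9 ≡ 1 (mod 8), (2|9) = +1, and (2|9)^2 = +1. Now have -(1|9).
(1|9) = 1. Collecting the sign factors: -1.
(-3057|8053) = -1, and 8053 is prime, so -3057 is not a quadratic residue mod 8053.

no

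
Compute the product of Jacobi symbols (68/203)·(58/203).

By multiplicativity, (68·58/203) = (68/203)·(58/203).
First factor (68/203):
(68/203)
  = (17/203)    [203 ≡ 3 mod 8 ⇒ (2/203)^2 = +1]
  = (203/17)    [QR: 17 ≡ 1 mod 4, sign kept]
  = (16/17)    [203 ≡ 16 mod 17]
  = (1/17)    [17 ≡ 1 mod 8 ⇒ (2/17)^4 = +1]
  = 1    [(1/17) = 1]
Second factor (58/203):
(58/203)
  = -(29/203)    [203 ≡ 3 mod 8 ⇒ (2/203) = -1]
  = -(203/29)    [QR: 29 ≡ 1 mod 4, sign kept]
  = -(0/29)    [203 ≡ 0 mod 29]
  = 0    [numerator 0, gcd > 1]
Product: (1)·(0) = 0.

0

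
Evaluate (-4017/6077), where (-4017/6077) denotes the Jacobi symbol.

0

(-4017/6077)
  = (4017/6077)    [6077 ≡ 1 mod 4 ⇒ (-1/6077) = +1]
  = (6077/4017)    [QR: 4017 ≡ 1 mod 4, sign kept]
  = (2060/4017)    [6077 ≡ 2060 mod 4017]
  = (515/4017)    [4017 ≡ 1 mod 8 ⇒ (2/4017)^2 = +1]
  = (4017/515)    [QR: 4017 ≡ 1 mod 4, sign kept]
  = (412/515)    [4017 ≡ 412 mod 515]
  = (103/515)    [515 ≡ 3 mod 8 ⇒ (2/515)^2 = +1]
  = -(515/103)    [QR: both ≡ 3 mod 4, sign flips]
  = -(0/103)    [515 ≡ 0 mod 103]
  = 0    [numerator 0, gcd > 1]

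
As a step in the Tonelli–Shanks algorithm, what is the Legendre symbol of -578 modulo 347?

1

Reduce the numerator: -578 ≡ 116 (mod 347), so (-578/347) = (116/347).
Factor out 2: 116 = 2^2·29. Since 347 ≡ 3 (mod 8), (2/347) = -1, and (2/347)^2 = +1. Now have (29/347).
29 ≡ 1 (mod 4), so quadratic reciprocity gives (29/347) = (347/29). Reduce: 347 ≡ 28 (mod 29). Now have (28/29).
Factor out 2: 28 = 2^2·7. Since 29 ≡ 5 (mod 8), (2/29) = -1, and (2/29)^2 = +1. Now have (7/29).
29 ≡ 1 (mod 4), so quadratic reciprocity gives (7/29) = (29/7). Reduce: 29 ≡ 1 (mod 7). Now have (1/7).
(1/7) = 1. Collecting the sign factors: 1.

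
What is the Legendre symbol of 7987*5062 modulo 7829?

-1

By multiplicativity, (7987·5062/7829) = (7987/7829)·(5062/7829).
First factor (7987/7829):
Reduce the numerator: 7987 ≡ 158 (mod 7829), so (7987/7829) = (158/7829).
Factor out 2: 158 = 2·79. Since 7829 ≡ 5 (mod 8), (2/7829) = -1. Now have -(79/7829).
7829 ≡ 1 (mod 4), so quadratic reciprocity gives (79/7829) = (7829/79). Reduce: 7829 ≡ 8 (mod 79). Now have -(8/79).
Factor out 2: 8 = 2^3. Since 79 ≡ 7 (mod 8), (2/79) = +1, and (2/79)^3 = +1. Now have -(1/79).
(1/79) = 1. Collecting the sign factors: -1.
Second factor (5062/7829):
Factor out 2: 5062 = 2·2531. Since 7829 ≡ 5 (mod 8), (2/7829) = -1. Now have -(2531/7829).
7829 ≡ 1 (mod 4), so quadratic reciprocity gives (2531/7829) = (7829/2531). Reduce: 7829 ≡ 236 (mod 2531). Now have -(236/2531).
Factor out 2: 236 = 2^2·59. Since 2531 ≡ 3 (mod 8), (2/2531) = -1, and (2/2531)^2 = +1. Now have -(59/2531).
Both 59 ≡ 3 and 2531 ≡ 3 (mod 4), so reciprocity gives (59/2531) = -(2531/59). Reduce: 2531 ≡ 53 (mod 59). Now have (53/59).
53 ≡ 1 (mod 4), so quadratic reciprocity gives (53/59) = (59/53). Reduce: 59 ≡ 6 (mod 53). Now have (6/53).
Factor out 2: 6 = 2·3. Since 53 ≡ 5 (mod 8), (2/53) = -1. Now have -(3/53).
53 ≡ 1 (mod 4), so quadratic reciprocity gives (3/53) = (53/3). Reduce: 53 ≡ 2 (mod 3). Now have -(2/3).
Factor out 2: 2 = 2. Since 3 ≡ 3 (mod 8), (2/3) = -1. Now have (1/3).
(1/3) = 1. Collecting the sign factors: 1.
Product: (-1)·(1) = -1.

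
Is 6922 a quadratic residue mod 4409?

no

Reduce the numerator: 6922 ≡ 2513 (mod 4409), so (6922/4409) = (2513/4409).
2513 ≡ 1 (mod 4), so quadratic reciprocity gives (2513/4409) = (4409/2513). Reduce: 4409 ≡ 1896 (mod 2513). Now have (1896/2513).
Factor out 2: 1896 = 2^3·237. Since 2513 ≡ 1 (mod 8), (2/2513) = +1, and (2/2513)^3 = +1. Now have (237/2513).
237 ≡ 1 (mod 4), so quadratic reciprocity gives (237/2513) = (2513/237). Reduce: 2513 ≡ 143 (mod 237). Now have (143/237).
237 ≡ 1 (mod 4), so quadratic reciprocity gives (143/237) = (237/143). Reduce: 237 ≡ 94 (mod 143). Now have (94/143).
Factor out 2: 94 = 2·47. Since 143 ≡ 7 (mod 8), (2/143) = +1. Now have (47/143).
Both 47 ≡ 3 and 143 ≡ 3 (mod 4), so reciprocity gives (47/143) = -(143/47). Reduce: 143 ≡ 2 (mod 47). Now have -(2/47).
Factor out 2: 2 = 2. Since 47 ≡ 7 (mod 8), (2/47) = +1. Now have -(1/47).
(1/47) = 1. Collecting the sign factors: -1.
The Legendre symbol is -1, so x^2 ≡ 6922 (mod 4409) has no solution.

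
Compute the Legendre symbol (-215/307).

-1

Reduce the numerator: -215 ≡ 92 (mod 307), so (-215/307) = (92/307).
Factor out 2: 92 = 2^2·23. Since 307 ≡ 3 (mod 8), (2/307) = -1, and (2/307)^2 = +1. Now have (23/307).
Both 23 ≡ 3 and 307 ≡ 3 (mod 4), so reciprocity gives (23/307) = -(307/23). Reduce: 307 ≡ 8 (mod 23). Now have -(8/23).
Factor out 2: 8 = 2^3. Since 23 ≡ 7 (mod 8), (2/23) = +1, and (2/23)^3 = +1. Now have -(1/23).
(1/23) = 1. Collecting the sign factors: -1.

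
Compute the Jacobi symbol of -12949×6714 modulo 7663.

-1

By multiplicativity, (-12949·6714/7663) = (-12949/7663)·(6714/7663).
First factor (-12949/7663):
Reduce the numerator: -12949 ≡ 2377 (mod 7663), so (-12949/7663) = (2377/7663).
2377 ≡ 1 (mod 4), so quadratic reciprocity gives (2377/7663) = (7663/2377). Reduce: 7663 ≡ 532 (mod 2377). Now have (532/2377).
Factor out 2: 532 = 2^2·133. Since 2377 ≡ 1 (mod 8), (2/2377) = +1, and (2/2377)^2 = +1. Now have (133/2377).
133 ≡ 1 (mod 4), so quadratic reciprocity gives (133/2377) = (2377/133). Reduce: 2377 ≡ 116 (mod 133). Now have (116/133).
Factor out 2: 116 = 2^2·29. Since 133 ≡ 5 (mod 8), (2/133) = -1, and (2/133)^2 = +1. Now have (29/133).
29 ≡ 1 (mod 4), so quadratic reciprocity gives (29/133) = (133/29). Reduce: 133 ≡ 17 (mod 29). Now have (17/29).
17 ≡ 1 (mod 4), so quadratic reciprocity gives (17/29) = (29/17). Reduce: 29 ≡ 12 (mod 17). Now have (12/17).
Factor out 2: 12 = 2^2·3. Since 17 ≡ 1 (mod 8), (2/17) = +1, and (2/17)^2 = +1. Now have (3/17).
17 ≡ 1 (mod 4), so quadratic reciprocity gives (3/17) = (17/3). Reduce: 17 ≡ 2 (mod 3). Now have (2/3).
Factor out 2: 2 = 2. Since 3 ≡ 3 (mod 8), (2/3) = -1. Now have -(1/3).
(1/3) = 1. Collecting the sign factors: -1.
Second factor (6714/7663):
Factor out 2: 6714 = 2·3357. Since 7663 ≡ 7 (mod 8), (2/7663) = +1. Now have (3357/7663).
3357 ≡ 1 (mod 4), so quadratic reciprocity gives (3357/7663) = (7663/3357). Reduce: 7663 ≡ 949 (mod 3357). Now have (949/3357).
949 ≡ 1 (mod 4), so quadratic reciprocity gives (949/3357) = (3357/949). Reduce: 3357 ≡ 510 (mod 949). Now have (510/949).
Factor out 2: 510 = 2·255. Since 949 ≡ 5 (mod 8), (2/949) = -1. Now have -(255/949).
949 ≡ 1 (mod 4), so quadratic reciprocity gives (255/949) = (949/255). Reduce: 949 ≡ 184 (mod 255). Now have -(184/255).
Factor out 2: 184 = 2^3·23. Since 255 ≡ 7 (mod 8), (2/255) = +1, and (2/255)^3 = +1. Now have -(23/255).
Both 23 ≡ 3 and 255 ≡ 3 (mod 4), so reciprocity gives (23/255) = -(255/23). Reduce: 255 ≡ 2 (mod 23). Now have (2/23).
Factor out 2: 2 = 2. Since 23 ≡ 7 (mod 8), (2/23) = +1. Now have (1/23).
(1/23) = 1. Collecting the sign factors: 1.
Product: (-1)·(1) = -1.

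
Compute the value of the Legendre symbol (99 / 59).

Reduce the numerator: 99 ≡ 40 (mod 59), so (99 / 59) = (40 / 59).
Factor out 2: 40 = 2^3·5. Since 59 ≡ 3 (mod 8), (2 / 59) = -1, and (2 / 59)^3 = -1. Now have -(5 / 59).
5 ≡ 1 (mod 4), so quadratic reciprocity gives (5 / 59) = (59 / 5). Reduce: 59 ≡ 4 (mod 5). Now have -(4 / 5).
Factor out 2: 4 = 2^2. Since 5 ≡ 5 (mod 8), (2 / 5) = -1, and (2 / 5)^2 = +1. Now have -(1 / 5).
(1 / 5) = 1. Collecting the sign factors: -1.

-1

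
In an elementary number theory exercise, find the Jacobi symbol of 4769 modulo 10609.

1

4769 ≡ 1 (mod 4), so quadratic reciprocity gives (4769|10609) = (10609|4769). Reduce: 10609 ≡ 1071 (mod 4769). Now have (1071|4769).
4769 ≡ 1 (mod 4), so quadratic reciprocity gives (1071|4769) = (4769|1071). Reduce: 4769 ≡ 485 (mod 1071). Now have (485|1071).
485 ≡ 1 (mod 4), so quadratic reciprocity gives (485|1071) = (1071|485). Reduce: 1071 ≡ 101 (mod 485). Now have (101|485).
101 ≡ 1 (mod 4), so quadratic reciprocity gives (101|485) = (485|101). Reduce: 485 ≡ 81 (mod 101). Now have (81|101).
81 ≡ 1 (mod 4), so quadratic reciprocity gives (81|101) = (101|81). Reduce: 101 ≡ 20 (mod 81). Now have (20|81).
Factor out 2: 20 = 2^2·5. Since 81 ≡ 1 (mod 8), (2|81) = +1, and (2|81)^2 = +1. Now have (5|81).
5 ≡ 1 (mod 4), so quadratic reciprocity gives (5|81) = (81|5). Reduce: 81 ≡ 1 (mod 5). Now have (1|5).
(1|5) = 1. Collecting the sign factors: 1.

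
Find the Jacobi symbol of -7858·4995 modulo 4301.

1

By multiplicativity, (-7858·4995/4301) = (-7858/4301)·(4995/4301).
First factor (-7858/4301):
(-7858/4301)
  = (744/4301)    [-7858 ≡ 744 mod 4301]
  = -(93/4301)    [4301 ≡ 5 mod 8 ⇒ (2/4301)^3 = -1]
  = -(4301/93)    [QR: 93 ≡ 1 mod 4, sign kept]
  = -(23/93)    [4301 ≡ 23 mod 93]
  = -(93/23)    [QR: 93 ≡ 1 mod 4, sign kept]
  = -(1/23)    [93 ≡ 1 mod 23]
  = -1    [(1/23) = 1]
Second factor (4995/4301):
(4995/4301)
  = (694/4301)    [4995 ≡ 694 mod 4301]
  = -(347/4301)    [4301 ≡ 5 mod 8 ⇒ (2/4301) = -1]
  = -(4301/347)    [QR: 4301 ≡ 1 mod 4, sign kept]
  = -(137/347)    [4301 ≡ 137 mod 347]
  = -(347/137)    [QR: 137 ≡ 1 mod 4, sign kept]
  = -(73/137)    [347 ≡ 73 mod 137]
  = -(137/73)    [QR: 73 ≡ 1 mod 4, sign kept]
  = -(64/73)    [137 ≡ 64 mod 73]
  = -(1/73)    [73 ≡ 1 mod 8 ⇒ (2/73)^6 = +1]
  = -1    [(1/73) = 1]
Product: (-1)·(-1) = 1.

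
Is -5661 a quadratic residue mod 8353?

no

(-5661/8353)
  = (2692/8353)    [-5661 ≡ 2692 mod 8353]
  = (673/8353)    [8353 ≡ 1 mod 8 ⇒ (2/8353)^2 = +1]
  = (8353/673)    [QR: 673 ≡ 1 mod 4, sign kept]
  = (277/673)    [8353 ≡ 277 mod 673]
  = (673/277)    [QR: 277 ≡ 1 mod 4, sign kept]
  = (119/277)    [673 ≡ 119 mod 277]
  = (277/119)    [QR: 277 ≡ 1 mod 4, sign kept]
  = (39/119)    [277 ≡ 39 mod 119]
  = -(119/39)    [QR: both ≡ 3 mod 4, sign flips]
  = -(2/39)    [119 ≡ 2 mod 39]
  = -(1/39)    [39 ≡ 7 mod 8 ⇒ (2/39) = +1]
  = -1    [(1/39) = 1]
The Legendre symbol is -1, so x^2 ≡ -5661 (mod 8353) has no solution.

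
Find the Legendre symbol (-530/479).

1

(-530/479)
  = -(530/479)    [479 ≡ 3 mod 4 ⇒ (-1/479) = -1]
  = -(51/479)    [530 ≡ 51 mod 479]
  = (479/51)    [QR: both ≡ 3 mod 4, sign flips]
  = (20/51)    [479 ≡ 20 mod 51]
  = (5/51)    [51 ≡ 3 mod 8 ⇒ (2/51)^2 = +1]
  = (51/5)    [QR: 5 ≡ 1 mod 4, sign kept]
  = (1/5)    [51 ≡ 1 mod 5]
  = 1    [(1/5) = 1]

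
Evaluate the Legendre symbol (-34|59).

1

Pull out -1: (-34|59) = (-1|59)·(34|59). Since 59 ≡ 3 (mod 4), (-1|59) = -1. Now have -(34|59).
Factor out 2: 34 = 2·17. Since 59 ≡ 3 (mod 8), (2|59) = -1. Now have (17|59).
17 ≡ 1 (mod 4), so quadratic reciprocity gives (17|59) = (59|17). Reduce: 59 ≡ 8 (mod 17). Now have (8|17).
Factor out 2: 8 = 2^3. Since 17 ≡ 1 (mod 8), (2|17) = +1, and (2|17)^3 = +1. Now have (1|17).
(1|17) = 1. Collecting the sign factors: 1.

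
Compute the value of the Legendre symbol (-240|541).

Reduce the numerator: -240 ≡ 301 (mod 541), so (-240|541) = (301|541).
301 ≡ 1 (mod 4), so quadratic reciprocity gives (301|541) = (541|301). Reduce: 541 ≡ 240 (mod 301). Now have (240|301).
Factor out 2: 240 = 2^4·15. Since 301 ≡ 5 (mod 8), (2|301) = -1, and (2|301)^4 = +1. Now have (15|301).
301 ≡ 1 (mod 4), so quadratic reciprocity gives (15|301) = (301|15). Reduce: 301 ≡ 1 (mod 15). Now have (1|15).
(1|15) = 1. Collecting the sign factors: 1.

1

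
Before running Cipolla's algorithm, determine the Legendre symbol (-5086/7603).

(-5086/7603)
  = (2517/7603)    [-5086 ≡ 2517 mod 7603]
  = (7603/2517)    [QR: 2517 ≡ 1 mod 4, sign kept]
  = (52/2517)    [7603 ≡ 52 mod 2517]
  = (13/2517)    [2517 ≡ 5 mod 8 ⇒ (2/2517)^2 = +1]
  = (2517/13)    [QR: 13 ≡ 1 mod 4, sign kept]
  = (8/13)    [2517 ≡ 8 mod 13]
  = -(1/13)    [13 ≡ 5 mod 8 ⇒ (2/13)^3 = -1]
  = -1    [(1/13) = 1]

-1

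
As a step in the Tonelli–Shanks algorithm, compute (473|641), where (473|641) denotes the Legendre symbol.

(473|641)
  = (641|473)    [QR: 473 ≡ 1 mod 4, sign kept]
  = (168|473)    [641 ≡ 168 mod 473]
  = (21|473)    [473 ≡ 1 mod 8 ⇒ (2|473)^3 = +1]
  = (473|21)    [QR: 21 ≡ 1 mod 4, sign kept]
  = (11|21)    [473 ≡ 11 mod 21]
  = (21|11)    [QR: 21 ≡ 1 mod 4, sign kept]
  = (10|11)    [21 ≡ 10 mod 11]
  = -(5|11)    [11 ≡ 3 mod 8 ⇒ (2|11) = -1]
  = -(11|5)    [QR: 5 ≡ 1 mod 4, sign kept]
  = -(1|5)    [11 ≡ 1 mod 5]
  = -1    [(1|5) = 1]

-1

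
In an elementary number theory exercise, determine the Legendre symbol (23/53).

53 ≡ 1 (mod 4), so quadratic reciprocity gives (23/53) = (53/23). Reduce: 53 ≡ 7 (mod 23). Now have (7/23).
Both 7 ≡ 3 and 23 ≡ 3 (mod 4), so reciprocity gives (7/23) = -(23/7). Reduce: 23 ≡ 2 (mod 7). Now have -(2/7).
Factor out 2: 2 = 2. Since 7 ≡ 7 (mod 8), (2/7) = +1. Now have -(1/7).
(1/7) = 1. Collecting the sign factors: -1.

-1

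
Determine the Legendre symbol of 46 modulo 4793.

Factor out 2: 46 = 2·23. Since 4793 ≡ 1 (mod 8), (2|4793) = +1. Now have (23|4793).
4793 ≡ 1 (mod 4), so quadratic reciprocity gives (23|4793) = (4793|23). Reduce: 4793 ≡ 9 (mod 23). Now have (9|23).
9 ≡ 1 (mod 4), so quadratic reciprocity gives (9|23) = (23|9). Reduce: 23 ≡ 5 (mod 9). Now have (5|9).
5 ≡ 1 (mod 4), so quadratic reciprocity gives (5|9) = (9|5). Reduce: 9 ≡ 4 (mod 5). Now have (4|5).
Factor out 2: 4 = 2^2. Since 5 ≡ 5 (mod 8), (2|5) = -1, and (2|5)^2 = +1. Now have (1|5).
(1|5) = 1. Collecting the sign factors: 1.

1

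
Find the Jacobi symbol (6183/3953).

Reduce the numerator: 6183 ≡ 2230 (mod 3953), so (6183/3953) = (2230/3953).
Factor out 2: 2230 = 2·1115. Since 3953 ≡ 1 (mod 8), (2/3953) = +1. Now have (1115/3953).
3953 ≡ 1 (mod 4), so quadratic reciprocity gives (1115/3953) = (3953/1115). Reduce: 3953 ≡ 608 (mod 1115). Now have (608/1115).
Factor out 2: 608 = 2^5·19. Since 1115 ≡ 3 (mod 8), (2/1115) = -1, and (2/1115)^5 = -1. Now have -(19/1115).
Both 19 ≡ 3 and 1115 ≡ 3 (mod 4), so reciprocity gives (19/1115) = -(1115/19). Reduce: 1115 ≡ 13 (mod 19). Now have (13/19).
13 ≡ 1 (mod 4), so quadratic reciprocity gives (13/19) = (19/13). Reduce: 19 ≡ 6 (mod 13). Now have (6/13).
Factor out 2: 6 = 2·3. Since 13 ≡ 5 (mod 8), (2/13) = -1. Now have -(3/13).
13 ≡ 1 (mod 4), so quadratic reciprocity gives (3/13) = (13/3). Reduce: 13 ≡ 1 (mod 3). Now have -(1/3).
(1/3) = 1. Collecting the sign factors: -1.

-1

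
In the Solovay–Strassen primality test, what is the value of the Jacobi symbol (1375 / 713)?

-1

Reduce the numerator: 1375 ≡ 662 (mod 713), so (1375 / 713) = (662 / 713).
Factor out 2: 662 = 2·331. Since 713 ≡ 1 (mod 8), (2 / 713) = +1. Now have (331 / 713).
713 ≡ 1 (mod 4), so quadratic reciprocity gives (331 / 713) = (713 / 331). Reduce: 713 ≡ 51 (mod 331). Now have (51 / 331).
Both 51 ≡ 3 and 331 ≡ 3 (mod 4), so reciprocity gives (51 / 331) = -(331 / 51). Reduce: 331 ≡ 25 (mod 51). Now have -(25 / 51).
25 ≡ 1 (mod 4), so quadratic reciprocity gives (25 / 51) = (51 / 25). Reduce: 51 ≡ 1 (mod 25). Now have -(1 / 25).
(1 / 25) = 1. Collecting the sign factors: -1.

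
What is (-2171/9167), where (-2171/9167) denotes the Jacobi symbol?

1

(-2171/9167)
  = -(2171/9167)    [9167 ≡ 3 mod 4 ⇒ (-1/9167) = -1]
  = (9167/2171)    [QR: both ≡ 3 mod 4, sign flips]
  = (483/2171)    [9167 ≡ 483 mod 2171]
  = -(2171/483)    [QR: both ≡ 3 mod 4, sign flips]
  = -(239/483)    [2171 ≡ 239 mod 483]
  = (483/239)    [QR: both ≡ 3 mod 4, sign flips]
  = (5/239)    [483 ≡ 5 mod 239]
  = (239/5)    [QR: 5 ≡ 1 mod 4, sign kept]
  = (4/5)    [239 ≡ 4 mod 5]
  = (1/5)    [5 ≡ 5 mod 8 ⇒ (2/5)^2 = +1]
  = 1    [(1/5) = 1]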